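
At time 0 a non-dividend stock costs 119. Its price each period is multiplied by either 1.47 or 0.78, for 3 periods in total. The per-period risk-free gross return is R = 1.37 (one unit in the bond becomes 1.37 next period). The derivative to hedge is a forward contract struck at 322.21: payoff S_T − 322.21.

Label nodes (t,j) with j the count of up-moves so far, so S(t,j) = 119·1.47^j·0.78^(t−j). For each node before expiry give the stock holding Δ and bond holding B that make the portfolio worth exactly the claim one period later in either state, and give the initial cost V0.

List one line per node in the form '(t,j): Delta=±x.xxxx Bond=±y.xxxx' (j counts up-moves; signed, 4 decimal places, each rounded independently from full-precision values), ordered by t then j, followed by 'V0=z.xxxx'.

(0,0): Delta=1.0000 Bond=-125.3076
(1,0): Delta=1.0000 Bond=-171.6714
(1,1): Delta=1.0000 Bond=-171.6714
(2,0): Delta=1.0000 Bond=-235.1898
(2,1): Delta=1.0000 Bond=-235.1898
(2,2): Delta=1.0000 Bond=-235.1898
V0=-6.3076

Since d<R<u, set p* = (R−d)/(u−d) = 0.8551; price each node as the discounted p*-expectation of its children.
Terminal values V(3,·): V(3,0)=-265.7383, V(3,1)=-215.7826, V(3,2)=-121.6353, V(3,3)=55.7962
(2,0): S=72.3996. Δ = (V_up−V_dn)/(S_up−S_dn) = (-215.7826−-265.7383)/(106.4274−56.4717) = 1.0000. V = [p*·-215.7826 + (1−p*)·-265.7383]/1.37 = -162.7902. B = V − Δ·S = -235.1898.
(2,1): S=136.4454. Δ = (V_up−V_dn)/(S_up−S_dn) = (-121.6353−-215.7826)/(200.5747−106.4274) = 1.0000. V = [p*·-121.6353 + (1−p*)·-215.7826]/1.37 = -98.7444. B = V − Δ·S = -235.1898.
(2,2): S=257.1471. Δ = (V_up−V_dn)/(S_up−S_dn) = (55.7962−-121.6353)/(378.0062−200.5747) = 1.0000. V = [p*·55.7962 + (1−p*)·-121.6353]/1.37 = 21.9573. B = V − Δ·S = -235.1898.
(1,0): S=92.8200. Δ = (V_up−V_dn)/(S_up−S_dn) = (-98.7444−-162.7902)/(136.4454−72.3996) = 1.0000. V = [p*·-98.7444 + (1−p*)·-162.7902]/1.37 = -78.8514. B = V − Δ·S = -171.6714.
(1,1): S=174.9300. Δ = (V_up−V_dn)/(S_up−S_dn) = (21.9573−-98.7444)/(257.1471−136.4454) = 1.0000. V = [p*·21.9573 + (1−p*)·-98.7444]/1.37 = 3.2586. B = V − Δ·S = -171.6714.
(0,0): S=119.0000. Δ = (V_up−V_dn)/(S_up−S_dn) = (3.2586−-78.8514)/(174.9300−92.8200) = 1.0000. V = [p*·3.2586 + (1−p*)·-78.8514]/1.37 = -6.3076. B = V − Δ·S = -125.3076.
Root portfolio cost Δ·119+B reproduces V0=-6.3076.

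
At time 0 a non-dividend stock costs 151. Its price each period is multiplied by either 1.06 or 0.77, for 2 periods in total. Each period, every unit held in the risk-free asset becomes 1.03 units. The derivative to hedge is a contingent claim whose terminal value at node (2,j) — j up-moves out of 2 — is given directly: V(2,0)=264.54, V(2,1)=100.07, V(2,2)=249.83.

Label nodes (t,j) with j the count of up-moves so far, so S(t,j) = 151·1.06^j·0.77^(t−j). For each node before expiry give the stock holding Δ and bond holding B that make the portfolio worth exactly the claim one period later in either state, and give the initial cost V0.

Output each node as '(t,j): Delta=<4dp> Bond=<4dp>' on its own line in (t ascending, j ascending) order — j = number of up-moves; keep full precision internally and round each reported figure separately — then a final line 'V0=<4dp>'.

The replicating-portfolio and risk-neutral prices coincide; use p* = (1.03−0.77)/(1.06−0.77) = 0.8966 for the latter.
Payoff layer (t=2): V(2,0)=264.5400, V(2,1)=100.0700, V(2,2)=249.8300
Node (1,0) S=116.2700: V=(p*·100.0700+(1−p*)·264.5400)/1.03=113.6739; Δ=(100.0700−264.5400)/(123.2462−89.5279)=-4.8778; B=V−Δ·S=680.8119
Node (1,1) S=160.0600: V=(p*·249.8300+(1−p*)·100.0700)/1.03=227.5122; Δ=(249.8300−100.0700)/(169.6636−123.2462)=3.2264; B=V−Δ·S=-288.9016
Node (0,0) S=151.0000: V=(p*·227.5122+(1−p*)·113.6739)/1.03=209.4523; Δ=(227.5122−113.6739)/(160.0600−116.2700)=2.5996; B=V−Δ·S=-183.0936
Each (Δ,B) replicates both successor values, so the strategy is self-financing and V0 is arbitrage-free.

(0,0): Delta=2.5996 Bond=-183.0936
(1,0): Delta=-4.8778 Bond=680.8119
(1,1): Delta=3.2264 Bond=-288.9016
V0=209.4523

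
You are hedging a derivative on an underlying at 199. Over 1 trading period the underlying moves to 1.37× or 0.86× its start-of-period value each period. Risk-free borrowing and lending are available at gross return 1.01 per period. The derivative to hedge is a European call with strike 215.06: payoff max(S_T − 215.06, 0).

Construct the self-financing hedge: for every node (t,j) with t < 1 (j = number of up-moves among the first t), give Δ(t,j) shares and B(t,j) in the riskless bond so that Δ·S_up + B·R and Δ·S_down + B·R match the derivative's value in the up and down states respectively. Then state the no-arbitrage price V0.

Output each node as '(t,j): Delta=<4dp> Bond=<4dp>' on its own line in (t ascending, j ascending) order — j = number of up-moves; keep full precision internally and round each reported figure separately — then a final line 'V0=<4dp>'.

(0,0): Delta=0.5672 Bond=-96.1176
V0=16.7647

Under the risk-neutral measure, an up-move has probability p* = (R−d)/(u−d) = 0.2941 and values discount at R = 1.01.
Payoff layer (t=1): V(1,0)=0.0000, V(1,1)=57.5700
  t=0,j=0: stock 199.0000 → up 272.6300 (V=57.5700), down 171.1400 (V=0.0000). Price 16.7647; hedge Δ=0.5672, bond B=-96.1176.
Each (Δ,B) replicates both successor values, so the strategy is self-financing and V0 is arbitrage-free.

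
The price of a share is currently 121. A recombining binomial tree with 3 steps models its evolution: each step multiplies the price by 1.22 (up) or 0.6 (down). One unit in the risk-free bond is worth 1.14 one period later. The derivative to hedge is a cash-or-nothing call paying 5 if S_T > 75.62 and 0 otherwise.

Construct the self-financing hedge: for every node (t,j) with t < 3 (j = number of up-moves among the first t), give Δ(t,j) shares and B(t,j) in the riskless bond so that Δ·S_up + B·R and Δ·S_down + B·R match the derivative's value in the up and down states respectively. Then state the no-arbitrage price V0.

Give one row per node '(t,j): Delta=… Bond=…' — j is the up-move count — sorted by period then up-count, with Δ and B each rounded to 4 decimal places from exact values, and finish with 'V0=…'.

Under the risk-neutral measure, an up-move has probability p* = (R−d)/(u−d) = 0.8710 and values discount at R = 1.14.
Terminal values V(3,·): V(3,0)=0.0000, V(3,1)=0.0000, V(3,2)=5.0000, V(3,3)=5.0000
(2,0): S=43.5600. Δ = (V_up−V_dn)/(S_up−S_dn) = (0.0000−0.0000)/(53.1432−26.1360) = 0.0000. V = [p*·0.0000 + (1−p*)·0.0000]/1.14 = 0.0000. B = V − Δ·S = 0.0000.
(2,1): S=88.5720. Δ = (V_up−V_dn)/(S_up−S_dn) = (5.0000−0.0000)/(108.0578−53.1432) = 0.0911. V = [p*·5.0000 + (1−p*)·0.0000]/1.14 = 3.8200. B = V − Δ·S = -4.2445.
(2,2): S=180.0964. Δ = (V_up−V_dn)/(S_up−S_dn) = (5.0000−5.0000)/(219.7176−108.0578) = 0.0000. V = [p*·5.0000 + (1−p*)·5.0000]/1.14 = 4.3860. B = V − Δ·S = 4.3860.
(1,0): S=72.6000. Δ = (V_up−V_dn)/(S_up−S_dn) = (3.8200−0.0000)/(88.5720−43.5600) = 0.0849. V = [p*·3.8200 + (1−p*)·0.0000]/1.14 = 2.9185. B = V − Δ·S = -3.2428.
(1,1): S=147.6200. Δ = (V_up−V_dn)/(S_up−S_dn) = (4.3860−3.8200)/(180.0964−88.5720) = 0.0062. V = [p*·4.3860 + (1−p*)·3.8200]/1.14 = 3.7833. B = V − Δ·S = 2.8705.
(0,0): S=121.0000. Δ = (V_up−V_dn)/(S_up−S_dn) = (3.7833−2.9185)/(147.6200−72.6000) = 0.0115. V = [p*·3.7833 + (1−p*)·2.9185]/1.14 = 3.2208. B = V − Δ·S = 1.8260.
The time-0 hedge costs 3.2208, which is the no-arbitrage price.

(0,0): Delta=0.0115 Bond=1.8260
(1,0): Delta=0.0849 Bond=-3.2428
(1,1): Delta=0.0062 Bond=2.8705
(2,0): Delta=0.0000 Bond=0.0000
(2,1): Delta=0.0911 Bond=-4.2445
(2,2): Delta=0.0000 Bond=4.3860
V0=3.2208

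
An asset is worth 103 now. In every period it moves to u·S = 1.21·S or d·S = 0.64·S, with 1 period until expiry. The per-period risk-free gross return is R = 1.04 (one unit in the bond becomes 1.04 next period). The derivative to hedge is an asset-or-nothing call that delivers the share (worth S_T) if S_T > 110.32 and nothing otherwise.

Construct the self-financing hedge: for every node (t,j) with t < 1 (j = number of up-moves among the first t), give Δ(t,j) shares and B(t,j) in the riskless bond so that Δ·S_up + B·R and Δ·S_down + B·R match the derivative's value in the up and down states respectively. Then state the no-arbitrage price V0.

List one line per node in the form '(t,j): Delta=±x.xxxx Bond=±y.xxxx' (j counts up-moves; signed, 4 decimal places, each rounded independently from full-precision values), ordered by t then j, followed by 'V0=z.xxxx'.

The replicating-portfolio and risk-neutral prices coincide; use p* = (1.04−0.64)/(1.21−0.64) = 0.7018 for the latter.
Terminal payoffs: V(1,0)=0.0000, V(1,1)=124.6300
(0,0): S=103.0000. Δ = (V_up−V_dn)/(S_up−S_dn) = (124.6300−0.0000)/(124.6300−65.9200) = 2.1228. V = [p*·124.6300 + (1−p*)·0.0000]/1.04 = 84.0958. B = V − Δ·S = -134.5533.
Each (Δ,B) replicates both successor values, so the strategy is self-financing and V0 is arbitrage-free.

(0,0): Delta=2.1228 Bond=-134.5533
V0=84.0958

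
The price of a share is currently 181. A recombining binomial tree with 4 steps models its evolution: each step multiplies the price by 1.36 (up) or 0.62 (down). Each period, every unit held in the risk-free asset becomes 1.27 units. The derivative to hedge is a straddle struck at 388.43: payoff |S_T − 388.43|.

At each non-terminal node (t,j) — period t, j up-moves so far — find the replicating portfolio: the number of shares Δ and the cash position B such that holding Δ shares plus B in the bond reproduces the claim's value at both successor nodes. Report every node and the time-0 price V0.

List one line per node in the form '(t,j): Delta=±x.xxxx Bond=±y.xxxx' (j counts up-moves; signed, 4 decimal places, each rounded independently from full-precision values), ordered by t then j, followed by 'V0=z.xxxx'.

No-arbitrage ⇒ martingale measure with p* = (R−d)/(u−d) = 0.8784.
Terminal payoffs: V(4,0)=361.6848, V(4,1)=329.7632, V(4,2)=259.7415, V(4,3)=106.1455, V(4,4)=230.7746
Node (3,0) S=43.1374: V=(p*·329.7632+(1−p*)·361.6848)/1.27=262.7130; Δ=(329.7632−361.6848)/(58.6668−26.7452)=-1.0000; B=V−Δ·S=305.8504
Node (3,1) S=94.6239: V=(p*·259.7415+(1−p*)·329.7632)/1.27=211.2265; Δ=(259.7415−329.7632)/(128.6885−58.6668)=-1.0000; B=V−Δ·S=305.8504
Node (3,2) S=207.5621: V=(p*·106.1455+(1−p*)·259.7415)/1.27=98.2883; Δ=(106.1455−259.7415)/(282.2845−128.6885)=-1.0000; B=V−Δ·S=305.8504
Node (3,3) S=455.2975: V=(p*·230.7746+(1−p*)·106.1455)/1.27=169.7772; Δ=(230.7746−106.1455)/(619.2046−282.2845)=0.3699; B=V−Δ·S=1.3595
Node (2,0) S=69.5764: V=(p*·211.2265+(1−p*)·262.7130)/1.27=171.2507; Δ=(211.2265−262.7130)/(94.6239−43.1374)=-1.0000; B=V−Δ·S=240.8271
Node (2,1) S=152.6192: V=(p*·98.2883+(1−p*)·211.2265)/1.27=88.2079; Δ=(98.2883−211.2265)/(207.5621−94.6239)=-1.0000; B=V−Δ·S=240.8271
Node (2,2) S=334.7776: V=(p*·169.7772+(1−p*)·98.2883)/1.27=126.8367; Δ=(169.7772−98.2883)/(455.2975−207.5621)=0.2886; B=V−Δ·S=30.2300
Node (1,0) S=112.2200: V=(p*·88.2079+(1−p*)·171.2507)/1.27=77.4076; Δ=(88.2079−171.2507)/(152.6192−69.5764)=-1.0000; B=V−Δ·S=189.6276
Node (1,1) S=246.1600: V=(p*·126.8367+(1−p*)·88.2079)/1.27=96.1721; Δ=(126.8367−88.2079)/(334.7776−152.6192)=0.2121; B=V−Δ·S=43.9710
Node (0,0) S=181.0000: V=(p*·96.1721+(1−p*)·77.4076)/1.27=73.9291; Δ=(96.1721−77.4076)/(246.1600−112.2200)=0.1401; B=V−Δ·S=48.5717
Self-financing check: at every node Δ·S+B equals the discounted successor values.

(0,0): Delta=0.1401 Bond=48.5717
(1,0): Delta=-1.0000 Bond=189.6276
(1,1): Delta=0.2121 Bond=43.9710
(2,0): Delta=-1.0000 Bond=240.8271
(2,1): Delta=-1.0000 Bond=240.8271
(2,2): Delta=0.2886 Bond=30.2300
(3,0): Delta=-1.0000 Bond=305.8504
(3,1): Delta=-1.0000 Bond=305.8504
(3,2): Delta=-1.0000 Bond=305.8504
(3,3): Delta=0.3699 Bond=1.3595
V0=73.9291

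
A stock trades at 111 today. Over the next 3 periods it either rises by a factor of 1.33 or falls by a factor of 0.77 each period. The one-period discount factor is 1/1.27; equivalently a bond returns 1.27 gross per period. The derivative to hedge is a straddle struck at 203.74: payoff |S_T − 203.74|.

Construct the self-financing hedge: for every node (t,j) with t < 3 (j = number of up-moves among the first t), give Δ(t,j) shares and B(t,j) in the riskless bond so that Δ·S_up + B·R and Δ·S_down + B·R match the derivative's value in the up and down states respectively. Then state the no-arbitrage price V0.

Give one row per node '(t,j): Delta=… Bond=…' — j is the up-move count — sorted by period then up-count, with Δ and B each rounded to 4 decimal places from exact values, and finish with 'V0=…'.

Risk-neutral probability p* = (R−d)/(u−d) = (1.27−0.77)/(1.33−0.77) = 0.8929.
Terminal values V(3,·): V(3,0)=153.0648, V(3,1)=116.2102, V(3,2)=52.5521, V(3,3)=57.4027
(2,0): S=65.8119. Δ = (V_up−V_dn)/(S_up−S_dn) = (116.2102−153.0648)/(87.5298−50.6752) = -1.0000. V = [p*·116.2102 + (1−p*)·153.0648]/1.27 = 94.6133. B = V − Δ·S = 160.4252.
(2,1): S=113.6751. Δ = (V_up−V_dn)/(S_up−S_dn) = (52.5521−116.2102)/(151.1879−87.5298) = -1.0000. V = [p*·52.5521 + (1−p*)·116.2102]/1.27 = 46.7501. B = V − Δ·S = 160.4252.
(2,2): S=196.3479. Δ = (V_up−V_dn)/(S_up−S_dn) = (57.4027−52.5521)/(261.1427−151.1879) = 0.0441. V = [p*·57.4027 + (1−p*)·52.5521]/1.27 = 44.7898. B = V − Δ·S = 36.1280.
(1,0): S=85.4700. Δ = (V_up−V_dn)/(S_up−S_dn) = (46.7501−94.6133)/(113.6751−65.8119) = -1.0000. V = [p*·46.7501 + (1−p*)·94.6133]/1.27 = 40.8491. B = V − Δ·S = 126.3191.
(1,1): S=147.6300. Δ = (V_up−V_dn)/(S_up−S_dn) = (44.7898−46.7501)/(196.3479−113.6751) = -0.0237. V = [p*·44.7898 + (1−p*)·46.7501]/1.27 = 35.4329. B = V − Δ·S = 38.9335.
(0,0): S=111.0000. Δ = (V_up−V_dn)/(S_up−S_dn) = (35.4329−40.8491)/(147.6300−85.4700) = -0.0871. V = [p*·35.4329 + (1−p*)·40.8491]/1.27 = 28.3569. B = V − Δ·S = 38.0285.
Root portfolio cost Δ·111+B reproduces V0=28.3569.

(0,0): Delta=-0.0871 Bond=38.0285
(1,0): Delta=-1.0000 Bond=126.3191
(1,1): Delta=-0.0237 Bond=38.9335
(2,0): Delta=-1.0000 Bond=160.4252
(2,1): Delta=-1.0000 Bond=160.4252
(2,2): Delta=0.0441 Bond=36.1280
V0=28.3569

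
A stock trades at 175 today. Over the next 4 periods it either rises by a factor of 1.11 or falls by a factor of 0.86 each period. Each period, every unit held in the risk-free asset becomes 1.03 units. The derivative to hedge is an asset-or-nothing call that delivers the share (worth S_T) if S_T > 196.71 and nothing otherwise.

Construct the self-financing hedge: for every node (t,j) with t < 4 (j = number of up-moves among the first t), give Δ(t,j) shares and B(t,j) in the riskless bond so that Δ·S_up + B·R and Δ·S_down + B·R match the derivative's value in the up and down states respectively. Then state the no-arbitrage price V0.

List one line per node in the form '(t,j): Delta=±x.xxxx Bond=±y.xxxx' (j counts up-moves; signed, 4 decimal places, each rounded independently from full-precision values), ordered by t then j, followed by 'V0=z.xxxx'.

(0,0): Delta=2.3047 Bond=-279.2570
(1,0): Delta=2.3844 Bond=-299.6195
(1,1): Delta=2.2757 Bond=-281.9948
(2,0): Delta=0.0000 Bond=0.0000
(2,1): Delta=3.2537 Bond=-453.8354
(2,2): Delta=1.9191 Bond=-213.5696
(3,0): Delta=0.0000 Bond=0.0000
(3,1): Delta=0.0000 Bond=0.0000
(3,2): Delta=4.4400 Bond=-687.4271
(3,3): Delta=1.0000 Bond=0.0000
V0=124.0707

Since d<R<u, set p* = (R−d)/(u−d) = 0.6800; price each node as the discounted p*-expectation of its children.
Terminal values V(4,·): V(4,0)=0.0000, V(4,1)=0.0000, V(4,2)=0.0000, V(4,3)=205.8285, V(4,4)=265.6623
Node (3,0) S=111.3098: V=(p*·0.0000+(1−p*)·0.0000)/1.03=0.0000; Δ=(0.0000−0.0000)/(123.5539−95.7264)=0.0000; B=V−Δ·S=0.0000
Node (3,1) S=143.6673: V=(p*·0.0000+(1−p*)·0.0000)/1.03=0.0000; Δ=(0.0000−0.0000)/(159.4707−123.5539)=0.0000; B=V−Δ·S=0.0000
Node (3,2) S=185.4311: V=(p*·205.8285+(1−p*)·0.0000)/1.03=135.8868; Δ=(205.8285−0.0000)/(205.8285−159.4707)=4.4400; B=V−Δ·S=-687.4271
Node (3,3) S=239.3354: V=(p*·265.6623+(1−p*)·205.8285)/1.03=239.3354; Δ=(265.6623−205.8285)/(265.6623−205.8285)=1.0000; B=V−Δ·S=0.0000
Node (2,0) S=129.4300: V=(p*·0.0000+(1−p*)·0.0000)/1.03=0.0000; Δ=(0.0000−0.0000)/(143.6673−111.3098)=0.0000; B=V−Δ·S=0.0000
Node (2,1) S=167.0550: V=(p*·135.8868+(1−p*)·0.0000)/1.03=89.7116; Δ=(135.8868−0.0000)/(185.4311−143.6673)=3.2537; B=V−Δ·S=-453.8354
Node (2,2) S=215.6175: V=(p*·239.3354+(1−p*)·135.8868)/1.03=200.2251; Δ=(239.3354−135.8868)/(239.3354−185.4311)=1.9191; B=V−Δ·S=-213.5696
Node (1,0) S=150.5000: V=(p*·89.7116+(1−p*)·0.0000)/1.03=59.2271; Δ=(89.7116−0.0000)/(167.0550−129.4300)=2.3844; B=V−Δ·S=-299.6195
Node (1,1) S=194.2500: V=(p*·200.2251+(1−p*)·89.7116)/1.03=160.0590; Δ=(200.2251−89.7116)/(215.6175−167.0550)=2.2757; B=V−Δ·S=-281.9948
Node (0,0) S=175.0000: V=(p*·160.0590+(1−p*)·59.2271)/1.03=124.0707; Δ=(160.0590−59.2271)/(194.2500−150.5000)=2.3047; B=V−Δ·S=-279.2570
Check: Δ(0,0)·S0 + B(0,0) = 124.0707 = V0.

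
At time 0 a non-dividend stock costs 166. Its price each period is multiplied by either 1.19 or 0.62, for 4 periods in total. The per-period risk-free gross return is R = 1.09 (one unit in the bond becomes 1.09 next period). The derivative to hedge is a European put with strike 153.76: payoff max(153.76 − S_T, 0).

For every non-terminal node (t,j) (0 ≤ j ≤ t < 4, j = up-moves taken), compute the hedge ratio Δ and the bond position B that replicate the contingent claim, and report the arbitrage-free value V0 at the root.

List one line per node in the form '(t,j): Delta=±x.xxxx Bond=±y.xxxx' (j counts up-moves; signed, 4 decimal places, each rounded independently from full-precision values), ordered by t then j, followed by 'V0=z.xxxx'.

(0,0): Delta=-0.2130 Bond=42.4348
(1,0): Delta=-0.8081 Bond=107.4944
(1,1): Delta=-0.1471 Bond=33.2241
(2,0): Delta=-1.0000 Bond=129.4167
(2,1): Delta=-0.7868 Bond=114.5630
(2,2): Delta=-0.0762 Bond=19.5443
(3,0): Delta=-1.0000 Bond=141.0642
(3,1): Delta=-1.0000 Bond=141.0642
(3,2): Delta=-0.7631 Bond=121.4288
(3,3): Delta=0.0000 Bond=0.0000
V0=7.0719

Under the risk-neutral measure, an up-move has probability p* = (R−d)/(u−d) = 0.8246 and values discount at R = 1.09.
Payoff layer (t=4): V(4,0)=129.2313, V(4,1)=106.6807, V(4,2)=63.3981, V(4,3)=0.0000, V(4,4)=0.0000
(3,0): S=39.5624. Δ = (V_up−V_dn)/(S_up−S_dn) = (106.6807−129.2313)/(47.0793−24.5287) = -1.0000. V = [p*·106.6807 + (1−p*)·129.2313]/1.09 = 101.5018. B = V − Δ·S = 141.0642.
(3,1): S=75.9344. Δ = (V_up−V_dn)/(S_up−S_dn) = (63.3981−106.6807)/(90.3619−47.0793) = -1.0000. V = [p*·63.3981 + (1−p*)·106.6807]/1.09 = 65.1298. B = V − Δ·S = 141.0642.
(3,2): S=145.7450. Δ = (V_up−V_dn)/(S_up−S_dn) = (0.0000−63.3981)/(173.4366−90.3619) = -0.7631. V = [p*·0.0000 + (1−p*)·63.3981]/1.09 = 10.2041. B = V − Δ·S = 121.4288.
(3,3): S=279.7364. Δ = (V_up−V_dn)/(S_up−S_dn) = (0.0000−0.0000)/(332.8863−173.4366) = 0.0000. V = [p*·0.0000 + (1−p*)·0.0000]/1.09 = 0.0000. B = V − Δ·S = 0.0000.
(2,0): S=63.8104. Δ = (V_up−V_dn)/(S_up−S_dn) = (65.1298−101.5018)/(75.9344−39.5624) = -1.0000. V = [p*·65.1298 + (1−p*)·101.5018]/1.09 = 65.6063. B = V − Δ·S = 129.4167.
(2,1): S=122.4748. Δ = (V_up−V_dn)/(S_up−S_dn) = (10.2041−65.1298)/(145.7450−75.9344) = -0.7868. V = [p*·10.2041 + (1−p*)·65.1298]/1.09 = 18.2020. B = V − Δ·S = 114.5630.
(2,2): S=235.0726. Δ = (V_up−V_dn)/(S_up−S_dn) = (0.0000−10.2041)/(279.7364−145.7450) = -0.0762. V = [p*·0.0000 + (1−p*)·10.2041]/1.09 = 1.6424. B = V − Δ·S = 19.5443.
(1,0): S=102.9200. Δ = (V_up−V_dn)/(S_up−S_dn) = (18.2020−65.6063)/(122.4748−63.8104) = -0.8081. V = [p*·18.2020 + (1−p*)·65.6063]/1.09 = 24.3290. B = V − Δ·S = 107.4944.
(1,1): S=197.5400. Δ = (V_up−V_dn)/(S_up−S_dn) = (1.6424−18.2020)/(235.0726−122.4748) = -0.1471. V = [p*·1.6424 + (1−p*)·18.2020]/1.09 = 4.1721. B = V − Δ·S = 33.2241.
(0,0): S=166.0000. Δ = (V_up−V_dn)/(S_up−S_dn) = (4.1721−24.3290)/(197.5400−102.9200) = -0.2130. V = [p*·4.1721 + (1−p*)·24.3290]/1.09 = 7.0719. B = V − Δ·S = 42.4348.
Check: Δ(0,0)·S0 + B(0,0) = 7.0719 = V0.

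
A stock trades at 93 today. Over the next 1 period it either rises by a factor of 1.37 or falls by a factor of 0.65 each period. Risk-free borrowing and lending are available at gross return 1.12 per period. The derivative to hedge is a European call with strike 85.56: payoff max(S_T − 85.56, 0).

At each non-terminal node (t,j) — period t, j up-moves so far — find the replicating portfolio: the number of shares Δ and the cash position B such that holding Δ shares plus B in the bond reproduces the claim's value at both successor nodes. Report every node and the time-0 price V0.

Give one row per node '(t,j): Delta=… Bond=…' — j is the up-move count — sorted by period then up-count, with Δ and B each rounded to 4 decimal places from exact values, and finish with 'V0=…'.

Since d<R<u, set p* = (R−d)/(u−d) = 0.6528; price each node as the discounted p*-expectation of its children.
At expiry t=1: V(1,0)=0.0000, V(1,1)=41.8500
  t=0,j=0: stock 93.0000 → up 127.4100 (V=41.8500), down 60.4500 (V=0.0000). Price 24.3917; hedge Δ=0.6250, bond B=-33.7333.
Check: Δ(0,0)·S0 + B(0,0) = 24.3917 = V0.

(0,0): Delta=0.6250 Bond=-33.7333
V0=24.3917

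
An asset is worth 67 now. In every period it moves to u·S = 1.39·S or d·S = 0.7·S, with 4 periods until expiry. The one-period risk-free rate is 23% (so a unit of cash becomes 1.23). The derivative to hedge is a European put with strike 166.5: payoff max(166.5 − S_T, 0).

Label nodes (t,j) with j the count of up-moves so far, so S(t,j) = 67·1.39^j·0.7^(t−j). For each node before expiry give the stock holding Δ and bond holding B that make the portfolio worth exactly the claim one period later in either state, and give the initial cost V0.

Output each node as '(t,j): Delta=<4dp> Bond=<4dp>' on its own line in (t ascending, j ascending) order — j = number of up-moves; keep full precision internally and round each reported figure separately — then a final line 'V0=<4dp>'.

Risk-neutral probability p* = (R−d)/(u−d) = (1.23−0.7)/(1.39−0.7) = 0.7681.
At expiry t=4: V(4,0)=150.4133, V(4,1)=134.5564, V(4,2)=103.0692, V(4,3)=40.5445, V(4,4)=0.0000
  t=3,j=0: stock 22.9810 → up 31.9436 (V=134.5564), down 16.0867 (V=150.4133). Price 112.3849; hedge Δ=-1.0000, bond B=135.3659.
  t=3,j=1: stock 45.6337 → up 63.4308 (V=103.0692), down 31.9436 (V=134.5564). Price 89.7322; hedge Δ=-1.0000, bond B=135.3659.
  t=3,j=2: stock 90.6155 → up 125.9555 (V=40.5445), down 63.4308 (V=103.0692). Price 44.7504; hedge Δ=-1.0000, bond B=135.3659.
  t=3,j=3: stock 179.9365 → up 250.1117 (V=0.0000), down 125.9555 (V=40.5445). Price 7.6436; hedge Δ=-0.3266, bond B=66.4037.
  t=2,j=0: stock 32.8300 → up 45.6337 (V=89.7322), down 22.9810 (V=112.3849). Price 77.2235; hedge Δ=-1.0000, bond B=110.0535.
  t=2,j=1: stock 65.1910 → up 90.6155 (V=44.7504), down 45.6337 (V=89.7322). Price 44.8625; hedge Δ=-1.0000, bond B=110.0535.
  t=2,j=2: stock 129.4507 → up 179.9365 (V=7.6436), down 90.6155 (V=44.7504). Price 13.2098; hedge Δ=-0.4154, bond B=66.9877.
  t=1,j=0: stock 46.9000 → up 65.1910 (V=44.8625), down 32.8300 (V=77.2235). Price 42.5744; hedge Δ=-1.0000, bond B=89.4744.
  t=1,j=1: stock 93.1300 → up 129.4507 (V=13.2098), down 65.1910 (V=44.8625). Price 16.7070; hedge Δ=-0.4926, bond B=62.5805.
  t=0,j=0: stock 67.0000 → up 93.1300 (V=16.7070), down 46.9000 (V=42.5744). Price 18.4595; hedge Δ=-0.5595, bond B=55.9486.
Each (Δ,B) replicates both successor values, so the strategy is self-financing and V0 is arbitrage-free.

(0,0): Delta=-0.5595 Bond=55.9486
(1,0): Delta=-1.0000 Bond=89.4744
(1,1): Delta=-0.4926 Bond=62.5805
(2,0): Delta=-1.0000 Bond=110.0535
(2,1): Delta=-1.0000 Bond=110.0535
(2,2): Delta=-0.4154 Bond=66.9877
(3,0): Delta=-1.0000 Bond=135.3659
(3,1): Delta=-1.0000 Bond=135.3659
(3,2): Delta=-1.0000 Bond=135.3659
(3,3): Delta=-0.3266 Bond=66.4037
V0=18.4595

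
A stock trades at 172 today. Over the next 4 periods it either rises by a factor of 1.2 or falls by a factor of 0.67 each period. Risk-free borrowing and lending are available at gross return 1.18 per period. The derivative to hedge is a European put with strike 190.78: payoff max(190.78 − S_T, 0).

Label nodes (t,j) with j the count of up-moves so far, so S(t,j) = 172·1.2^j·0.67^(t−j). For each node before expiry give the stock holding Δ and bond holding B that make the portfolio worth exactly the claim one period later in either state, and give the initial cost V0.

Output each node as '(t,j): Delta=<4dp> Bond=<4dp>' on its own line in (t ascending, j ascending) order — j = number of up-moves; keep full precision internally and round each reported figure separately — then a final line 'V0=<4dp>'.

Under the risk-neutral measure, an up-move has probability p* = (R−d)/(u−d) = 0.9623 and values discount at R = 1.18.
At expiry t=4: V(4,0)=156.1201, V(4,1)=128.7025, V(4,2)=79.5964, V(4,3)=0.0000, V(4,4)=0.0000
(3,0): S=51.7312. Δ = (V_up−V_dn)/(S_up−S_dn) = (128.7025−156.1201)/(62.0775−34.6599) = -1.0000. V = [p*·128.7025 + (1−p*)·156.1201]/1.18 = 109.9467. B = V − Δ·S = 161.6780.
(3,1): S=92.6530. Δ = (V_up−V_dn)/(S_up−S_dn) = (79.5964−128.7025)/(111.1836−62.0775) = -1.0000. V = [p*·79.5964 + (1−p*)·128.7025]/1.18 = 69.0250. B = V − Δ·S = 161.6780.
(3,2): S=165.9456. Δ = (V_up−V_dn)/(S_up−S_dn) = (0.0000−79.5964)/(199.1347−111.1836) = -0.9050. V = [p*·0.0000 + (1−p*)·79.5964]/1.18 = 2.5455. B = V − Δ·S = 152.7274.
(3,3): S=297.2160. Δ = (V_up−V_dn)/(S_up−S_dn) = (0.0000−0.0000)/(356.6592−199.1347) = 0.0000. V = [p*·0.0000 + (1−p*)·0.0000]/1.18 = 0.0000. B = V − Δ·S = 0.0000.
(2,0): S=77.2108. Δ = (V_up−V_dn)/(S_up−S_dn) = (69.0250−109.9467)/(92.6530−51.7312) = -1.0000. V = [p*·69.0250 + (1−p*)·109.9467]/1.18 = 59.8044. B = V − Δ·S = 137.0152.
(2,1): S=138.2880. Δ = (V_up−V_dn)/(S_up−S_dn) = (2.5455−69.0250)/(165.9456−92.6530) = -0.9070. V = [p*·2.5455 + (1−p*)·69.0250]/1.18 = 4.2832. B = V − Δ·S = 129.7163.
(2,2): S=247.6800. Δ = (V_up−V_dn)/(S_up−S_dn) = (0.0000−2.5455)/(297.2160−165.9456) = -0.0194. V = [p*·0.0000 + (1−p*)·2.5455]/1.18 = 0.0814. B = V − Δ·S = 4.8842.
(1,0): S=115.2400. Δ = (V_up−V_dn)/(S_up−S_dn) = (4.2832−59.8044)/(138.2880−77.2108) = -0.9090. V = [p*·4.2832 + (1−p*)·59.8044]/1.18 = 5.4053. B = V − Δ·S = 110.1625.
(1,1): S=206.4000. Δ = (V_up−V_dn)/(S_up−S_dn) = (0.0814−4.2832)/(247.6800−138.2880) = -0.0384. V = [p*·0.0814 + (1−p*)·4.2832]/1.18 = 0.2034. B = V − Δ·S = 8.1312.
(0,0): S=172.0000. Δ = (V_up−V_dn)/(S_up−S_dn) = (0.2034−5.4053)/(206.4000−115.2400) = -0.0571. V = [p*·0.2034 + (1−p*)·5.4053]/1.18 = 0.3387. B = V − Δ·S = 10.1537.
Root portfolio cost Δ·172+B reproduces V0=0.3387.

(0,0): Delta=-0.0571 Bond=10.1537
(1,0): Delta=-0.9090 Bond=110.1625
(1,1): Delta=-0.0384 Bond=8.1312
(2,0): Delta=-1.0000 Bond=137.0152
(2,1): Delta=-0.9070 Bond=129.7163
(2,2): Delta=-0.0194 Bond=4.8842
(3,0): Delta=-1.0000 Bond=161.6780
(3,1): Delta=-1.0000 Bond=161.6780
(3,2): Delta=-0.9050 Bond=152.7274
(3,3): Delta=0.0000 Bond=0.0000
V0=0.3387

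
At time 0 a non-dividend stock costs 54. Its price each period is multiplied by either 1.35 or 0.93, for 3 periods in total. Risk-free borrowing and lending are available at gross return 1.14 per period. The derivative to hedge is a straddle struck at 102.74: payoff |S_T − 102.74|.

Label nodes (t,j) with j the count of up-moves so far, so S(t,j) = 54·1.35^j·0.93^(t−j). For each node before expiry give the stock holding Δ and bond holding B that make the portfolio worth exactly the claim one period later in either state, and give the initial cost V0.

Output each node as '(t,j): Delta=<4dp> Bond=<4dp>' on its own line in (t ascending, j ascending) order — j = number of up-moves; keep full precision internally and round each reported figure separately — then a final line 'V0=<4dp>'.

(0,0): Delta=-0.4891 Bond=46.8380
(1,0): Delta=-1.0000 Bond=79.0551
(1,1): Delta=-0.1371 Bond=27.7356
(2,0): Delta=-1.0000 Bond=90.1228
(2,1): Delta=-1.0000 Bond=90.1228
(2,2): Delta=0.4574 Bond=-26.8857
V0=20.4292

No-arbitrage ⇒ martingale measure with p* = (R−d)/(u−d) = 0.5000.
Terminal values V(3,·): V(3,0)=59.3047, V(3,1)=39.6888, V(3,2)=11.2140, V(3,3)=30.1203
Node (2,0) S=46.7046: V=(p*·39.6888+(1−p*)·59.3047)/1.14=43.4182; Δ=(39.6888−59.3047)/(63.0512−43.4353)=-1.0000; B=V−Δ·S=90.1228
Node (2,1) S=67.7970: V=(p*·11.2140+(1−p*)·39.6888)/1.14=22.3258; Δ=(11.2140−39.6888)/(91.5260−63.0512)=-1.0000; B=V−Δ·S=90.1228
Node (2,2) S=98.4150: V=(p*·30.1203+(1−p*)·11.2140)/1.14=18.1291; Δ=(30.1203−11.2140)/(132.8603−91.5260)=0.4574; B=V−Δ·S=-26.8857
Node (1,0) S=50.2200: V=(p*·22.3258+(1−p*)·43.4182)/1.14=28.8351; Δ=(22.3258−43.4182)/(67.7970−46.7046)=-1.0000; B=V−Δ·S=79.0551
Node (1,1) S=72.9000: V=(p*·18.1291+(1−p*)·22.3258)/1.14=17.7434; Δ=(18.1291−22.3258)/(98.4150−67.7970)=-0.1371; B=V−Δ·S=27.7356
Node (0,0) S=54.0000: V=(p*·17.7434+(1−p*)·28.8351)/1.14=20.4292; Δ=(17.7434−28.8351)/(72.9000−50.2200)=-0.4891; B=V−Δ·S=46.8380
Root portfolio cost Δ·54+B reproduces V0=20.4292.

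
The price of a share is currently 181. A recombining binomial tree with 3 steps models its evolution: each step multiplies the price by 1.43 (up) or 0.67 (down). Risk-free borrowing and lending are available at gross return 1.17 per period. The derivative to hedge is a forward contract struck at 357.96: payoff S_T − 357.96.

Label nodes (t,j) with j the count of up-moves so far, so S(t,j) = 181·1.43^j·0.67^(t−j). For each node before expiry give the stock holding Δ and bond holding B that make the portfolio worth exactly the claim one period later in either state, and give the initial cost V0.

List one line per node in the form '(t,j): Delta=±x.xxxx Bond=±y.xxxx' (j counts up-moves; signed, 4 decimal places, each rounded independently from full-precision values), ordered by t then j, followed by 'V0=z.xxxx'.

Risk-neutral probability p* = (R−d)/(u−d) = (1.17−0.67)/(1.43−0.67) = 0.6579.
At expiry t=3: V(3,0)=-303.5219, V(3,1)=-241.7712, V(3,2)=-109.9750, V(3,3)=171.3215
Node (2,0) S=81.2509: V=(p*·-241.7712+(1−p*)·-303.5219)/1.17=-224.6978; Δ=(-241.7712−-303.5219)/(116.1888−54.4381)=1.0000; B=V−Δ·S=-305.9487
Node (2,1) S=173.4161: V=(p*·-109.9750+(1−p*)·-241.7712)/1.17=-132.5326; Δ=(-109.9750−-241.7712)/(247.9850−116.1888)=1.0000; B=V−Δ·S=-305.9487
Node (2,2) S=370.1269: V=(p*·171.3215+(1−p*)·-109.9750)/1.17=64.1782; Δ=(171.3215−-109.9750)/(529.2815−247.9850)=1.0000; B=V−Δ·S=-305.9487
Node (1,0) S=121.2700: V=(p*·-132.5326+(1−p*)·-224.6978)/1.17=-140.2246; Δ=(-132.5326−-224.6978)/(173.4161−81.2509)=1.0000; B=V−Δ·S=-261.4946
Node (1,1) S=258.8300: V=(p*·64.1782+(1−p*)·-132.5326)/1.17=-2.6646; Δ=(64.1782−-132.5326)/(370.1269−173.4161)=1.0000; B=V−Δ·S=-261.4946
Node (0,0) S=181.0000: V=(p*·-2.6646+(1−p*)·-140.2246)/1.17=-42.4997; Δ=(-2.6646−-140.2246)/(258.8300−121.2700)=1.0000; B=V−Δ·S=-223.4997
Check: Δ(0,0)·S0 + B(0,0) = -42.4997 = V0.

(0,0): Delta=1.0000 Bond=-223.4997
(1,0): Delta=1.0000 Bond=-261.4946
(1,1): Delta=1.0000 Bond=-261.4946
(2,0): Delta=1.0000 Bond=-305.9487
(2,1): Delta=1.0000 Bond=-305.9487
(2,2): Delta=1.0000 Bond=-305.9487
V0=-42.4997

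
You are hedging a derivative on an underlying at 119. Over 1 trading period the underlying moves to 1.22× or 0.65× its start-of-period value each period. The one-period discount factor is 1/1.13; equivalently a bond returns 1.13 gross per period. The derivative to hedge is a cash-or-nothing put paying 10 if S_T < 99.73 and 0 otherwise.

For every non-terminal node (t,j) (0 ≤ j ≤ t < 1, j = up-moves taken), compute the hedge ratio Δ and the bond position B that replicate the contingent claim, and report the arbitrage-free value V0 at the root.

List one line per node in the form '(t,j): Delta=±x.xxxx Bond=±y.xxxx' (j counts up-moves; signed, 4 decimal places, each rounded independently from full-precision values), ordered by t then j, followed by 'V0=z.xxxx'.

(0,0): Delta=-0.1474 Bond=18.9412
V0=1.3973

Since d<R<u, set p* = (R−d)/(u−d) = 0.8421; price each node as the discounted p*-expectation of its children.
Terminal payoffs: V(1,0)=10.0000, V(1,1)=0.0000
Node (0,0) S=119.0000: V=(p*·0.0000+(1−p*)·10.0000)/1.13=1.3973; Δ=(0.0000−10.0000)/(145.1800−77.3500)=-0.1474; B=V−Δ·S=18.9412
Root portfolio cost Δ·119+B reproduces V0=1.3973.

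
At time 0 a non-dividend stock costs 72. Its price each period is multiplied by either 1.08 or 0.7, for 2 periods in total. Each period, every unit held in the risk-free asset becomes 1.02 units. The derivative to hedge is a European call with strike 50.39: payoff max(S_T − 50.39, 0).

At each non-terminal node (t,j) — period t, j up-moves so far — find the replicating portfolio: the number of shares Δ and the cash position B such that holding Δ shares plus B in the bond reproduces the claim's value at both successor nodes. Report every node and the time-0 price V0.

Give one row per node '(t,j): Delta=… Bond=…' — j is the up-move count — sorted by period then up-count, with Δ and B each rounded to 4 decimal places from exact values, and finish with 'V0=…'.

(0,0): Delta=0.9145 Bond=-41.9159
(1,0): Delta=0.2110 Bond=-7.2998
(1,1): Delta=1.0000 Bond=-49.4020
V0=23.9288

Risk-neutral probability p* = (R−d)/(u−d) = (1.02−0.7)/(1.08−0.7) = 0.8421.
At expiry t=2: V(2,0)=0.0000, V(2,1)=4.0420, V(2,2)=33.5908
(1,0): S=50.4000. Δ = (V_up−V_dn)/(S_up−S_dn) = (4.0420−0.0000)/(54.4320−35.2800) = 0.2110. V = [p*·4.0420 + (1−p*)·0.0000]/1.02 = 3.3370. B = V − Δ·S = -7.2998.
(1,1): S=77.7600. Δ = (V_up−V_dn)/(S_up−S_dn) = (33.5908−4.0420)/(83.9808−54.4320) = 1.0000. V = [p*·33.5908 + (1−p*)·4.0420]/1.02 = 28.3580. B = V − Δ·S = -49.4020.
(0,0): S=72.0000. Δ = (V_up−V_dn)/(S_up−S_dn) = (28.3580−3.3370)/(77.7600−50.4000) = 0.9145. V = [p*·28.3580 + (1−p*)·3.3370]/1.02 = 23.9288. B = V − Δ·S = -41.9159.
Self-financing check: at every node Δ·S+B equals the discounted successor values.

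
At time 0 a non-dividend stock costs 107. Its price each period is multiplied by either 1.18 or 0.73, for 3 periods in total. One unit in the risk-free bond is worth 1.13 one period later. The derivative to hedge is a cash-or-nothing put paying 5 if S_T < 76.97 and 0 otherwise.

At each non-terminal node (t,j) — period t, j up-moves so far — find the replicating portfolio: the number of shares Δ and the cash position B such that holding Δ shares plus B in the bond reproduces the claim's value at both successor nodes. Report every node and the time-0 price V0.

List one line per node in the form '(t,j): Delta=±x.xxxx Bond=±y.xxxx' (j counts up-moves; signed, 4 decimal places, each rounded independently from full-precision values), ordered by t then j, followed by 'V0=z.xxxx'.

Since d<R<u, set p* = (R−d)/(u−d) = 0.8889; price each node as the discounted p*-expectation of its children.
Terminal values V(3,·): V(3,0)=5.0000, V(3,1)=5.0000, V(3,2)=0.0000, V(3,3)=0.0000
  t=2,j=0: stock 57.0203 → up 67.2840 (V=5.0000), down 41.6248 (V=5.0000). Price 4.4248; hedge Δ=0.0000, bond B=4.4248.
  t=2,j=1: stock 92.1698 → up 108.7604 (V=0.0000), down 67.2840 (V=5.0000). Price 0.4916; hedge Δ=-0.1206, bond B=11.6028.
  t=2,j=2: stock 148.9868 → up 175.8044 (V=0.0000), down 108.7604 (V=0.0000). Price 0.0000; hedge Δ=0.0000, bond B=0.0000.
  t=1,j=0: stock 78.1100 → up 92.1698 (V=0.4916), down 57.0203 (V=4.4248). Price 0.8218; hedge Δ=-0.1119, bond B=9.5621.
  t=1,j=1: stock 126.2600 → up 148.9868 (V=0.0000), down 92.1698 (V=0.4916). Price 0.0483; hedge Δ=-0.0087, bond B=1.1409.
  t=0,j=0: stock 107.0000 → up 126.2600 (V=0.0483), down 78.1100 (V=0.8218). Price 0.1188; hedge Δ=-0.0161, bond B=1.8377.
Self-financing check: at every node Δ·S+B equals the discounted successor values.

(0,0): Delta=-0.0161 Bond=1.8377
(1,0): Delta=-0.1119 Bond=9.5621
(1,1): Delta=-0.0087 Bond=1.1409
(2,0): Delta=0.0000 Bond=4.4248
(2,1): Delta=-0.1206 Bond=11.6028
(2,2): Delta=0.0000 Bond=0.0000
V0=0.1188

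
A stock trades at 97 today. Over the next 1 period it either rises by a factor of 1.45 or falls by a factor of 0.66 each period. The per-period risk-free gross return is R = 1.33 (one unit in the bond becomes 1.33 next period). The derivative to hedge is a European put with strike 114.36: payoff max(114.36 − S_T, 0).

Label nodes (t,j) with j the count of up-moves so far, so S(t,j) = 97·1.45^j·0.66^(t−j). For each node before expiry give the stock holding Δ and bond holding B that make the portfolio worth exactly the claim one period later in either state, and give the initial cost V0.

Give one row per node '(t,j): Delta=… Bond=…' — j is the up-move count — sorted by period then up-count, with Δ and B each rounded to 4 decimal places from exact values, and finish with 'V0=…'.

Risk-neutral probability p* = (R−d)/(u−d) = (1.33−0.66)/(1.45−0.66) = 0.8481.
Terminal values V(1,·): V(1,0)=50.3400, V(1,1)=0.0000
Node (0,0) S=97.0000: V=(p*·0.0000+(1−p*)·50.3400)/1.33=5.7493; Δ=(0.0000−50.3400)/(140.6500−64.0200)=-0.6569; B=V−Δ·S=69.4708
Self-financing check: at every node Δ·S+B equals the discounted successor values.

(0,0): Delta=-0.6569 Bond=69.4708
V0=5.7493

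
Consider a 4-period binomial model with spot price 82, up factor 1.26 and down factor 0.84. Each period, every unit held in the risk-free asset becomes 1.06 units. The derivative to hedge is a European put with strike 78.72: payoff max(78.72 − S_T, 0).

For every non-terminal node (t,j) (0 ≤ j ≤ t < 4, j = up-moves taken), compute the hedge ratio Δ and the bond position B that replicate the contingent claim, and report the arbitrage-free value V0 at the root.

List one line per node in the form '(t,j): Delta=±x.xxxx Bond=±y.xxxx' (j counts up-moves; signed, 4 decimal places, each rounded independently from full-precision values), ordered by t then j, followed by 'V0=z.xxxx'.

(0,0): Delta=-0.2056 Bond=21.5356
(1,0): Delta=-0.4107 Bond=36.9547
(1,1): Delta=-0.0813 Bond=9.9851
(2,0): Delta=-0.7329 Bond=57.8116
(2,1): Delta=-0.2155 Bond=22.2268
(2,2): Delta=0.0000 Bond=0.0000
(3,0): Delta=-1.0000 Bond=74.2642
(3,1): Delta=-0.5709 Bond=49.4769
(3,2): Delta=0.0000 Bond=0.0000
(3,3): Delta=0.0000 Bond=0.0000
V0=4.6762

The replicating-portfolio and risk-neutral prices coincide; use p* = (1.06−0.84)/(1.26−0.84) = 0.5238 for the latter.
At expiry t=4: V(4,0)=37.8945, V(4,1)=17.4818, V(4,2)=0.0000, V(4,3)=0.0000, V(4,4)=0.0000
Node (3,0) S=48.6017: V=(p*·17.4818+(1−p*)·37.8945)/1.06=25.6624; Δ=(17.4818−37.8945)/(61.2382−40.8255)=-1.0000; B=V−Δ·S=74.2642
Node (3,1) S=72.9026: V=(p*·0.0000+(1−p*)·17.4818)/1.06=7.8535; Δ=(0.0000−17.4818)/(91.8573−61.2382)=-0.5709; B=V−Δ·S=49.4769
Node (3,2) S=109.3539: V=(p*·0.0000+(1−p*)·0.0000)/1.06=0.0000; Δ=(0.0000−0.0000)/(137.7859−91.8573)=0.0000; B=V−Δ·S=0.0000
Node (3,3) S=164.0308: V=(p*·0.0000+(1−p*)·0.0000)/1.06=0.0000; Δ=(0.0000−0.0000)/(206.6788−137.7859)=0.0000; B=V−Δ·S=0.0000
Node (2,0) S=57.8592: V=(p*·7.8535+(1−p*)·25.6624)/1.06=15.4094; Δ=(7.8535−25.6624)/(72.9026−48.6017)=-0.7329; B=V−Δ·S=57.8116
Node (2,1) S=86.7888: V=(p*·0.0000+(1−p*)·7.8535)/1.06=3.5281; Δ=(0.0000−7.8535)/(109.3539−72.9026)=-0.2155; B=V−Δ·S=22.2268
Node (2,2) S=130.1832: V=(p*·0.0000+(1−p*)·0.0000)/1.06=0.0000; Δ=(0.0000−0.0000)/(164.0308−109.3539)=0.0000; B=V−Δ·S=0.0000
Node (1,0) S=68.8800: V=(p*·3.5281+(1−p*)·15.4094)/1.06=8.6659; Δ=(3.5281−15.4094)/(86.7888−57.8592)=-0.4107; B=V−Δ·S=36.9547
Node (1,1) S=103.3200: V=(p*·0.0000+(1−p*)·3.5281)/1.06=1.5849; Δ=(0.0000−3.5281)/(130.1832−86.7888)=-0.0813; B=V−Δ·S=9.9851
Node (0,0) S=82.0000: V=(p*·1.5849+(1−p*)·8.6659)/1.06=4.6762; Δ=(1.5849−8.6659)/(103.3200−68.8800)=-0.2056; B=V−Δ·S=21.5356
The time-0 hedge costs 4.6762, which is the no-arbitrage price.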